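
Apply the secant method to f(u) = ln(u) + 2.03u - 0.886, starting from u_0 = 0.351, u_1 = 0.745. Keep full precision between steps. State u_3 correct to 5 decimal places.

f(u_0) = -1.220439, f(u_1) = 0.331979
u_2 = 0.745000 - (0.331979)·(0.745000 - 0.351000)/(0.331979 - (-1.220439)) = 0.660745; f(u_2) = 0.040923
u_3 = 0.660745 - (0.040923)·(0.660745 - 0.745000)/(0.040923 - (0.331979)) = 0.648898; f(u_3) = -0.001217

0.64890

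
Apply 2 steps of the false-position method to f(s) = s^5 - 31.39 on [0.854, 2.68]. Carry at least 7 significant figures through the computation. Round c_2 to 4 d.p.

f(0.854000) = -30.935756, f(2.680000) = 106.862811
step 1: c = 1.263937, f(c) = -28.164280 < 0 → new bracket [1.263937, 2.680000]
step 2: c = 1.559303, f(c) = -22.171674 < 0 → new bracket [1.559303, 2.680000]

1.5593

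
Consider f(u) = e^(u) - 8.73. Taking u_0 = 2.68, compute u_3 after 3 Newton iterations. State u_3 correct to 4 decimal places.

2.1668

f'(u) = e^(u)
u_0 = 2.680000: f = 5.855093, f' = 14.585093 → u_1 = 2.680000 - (5.855093)/(14.585093) = 2.278556
u_1 = 2.278556: f = 1.032576, f' = 9.762576 → u_2 = 2.278556 - (1.032576)/(9.762576) = 2.172787
u_2 = 2.172787: f = 0.052732, f' = 8.782732 → u_3 = 2.172787 - (0.052732)/(8.782732) = 2.166783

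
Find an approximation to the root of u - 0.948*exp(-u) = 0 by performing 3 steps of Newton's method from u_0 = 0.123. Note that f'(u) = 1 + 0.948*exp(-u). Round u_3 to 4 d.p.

0.5480

u_0 = 0.123000: f = -0.715282, f' = 1.838282 → u_1 = 0.123000 - (-0.715282)/(1.838282) = 0.512104
u_1 = 0.512104: f = -0.055970, f' = 1.568074 → u_2 = 0.512104 - (-0.055970)/(1.568074) = 0.547797
u_2 = 0.547797: f = -0.000358, f' = 1.548155 → u_3 = 0.547797 - (-0.000358)/(1.548155) = 0.548028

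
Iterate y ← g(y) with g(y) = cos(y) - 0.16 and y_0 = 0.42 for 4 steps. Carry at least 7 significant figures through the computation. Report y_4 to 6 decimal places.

y_1 = g(0.420000) = 0.753089
y_2 = g(0.753089) = 0.569580
y_3 = g(0.569580) = 0.682128
y_4 = g(0.682128) = 0.616233

0.616233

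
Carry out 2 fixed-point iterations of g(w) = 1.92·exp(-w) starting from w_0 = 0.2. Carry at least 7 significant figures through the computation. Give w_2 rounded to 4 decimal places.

0.3987

w_1 = g(0.200000) = 1.571963
w_2 = g(1.571963) = 0.398663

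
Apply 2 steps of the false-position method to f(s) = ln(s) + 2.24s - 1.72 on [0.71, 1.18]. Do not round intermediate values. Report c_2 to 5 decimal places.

0.84397

f(0.710000) = -0.472090, f(1.180000) = 1.088714
step 1: c = 0.852159, f(c) = 0.028854 > 0 → new bracket [0.710000, 0.852159]
step 2: c = 0.843971, f(c) = 0.000857 > 0 → new bracket [0.710000, 0.843971]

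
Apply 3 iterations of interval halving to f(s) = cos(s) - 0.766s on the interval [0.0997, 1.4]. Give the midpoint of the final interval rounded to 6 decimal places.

f(0.099700) = 0.918664, f(1.400000) = -0.902433 (opposite signs)
step 1: m = 0.749850, f(m) = 0.157406 > 0 → root in [0.749850, 1.400000]
step 2: m = 1.074925, f(m) = -0.347594 < 0 → root in [0.749850, 1.074925]
step 3: m = 0.912387, f(m) = -0.087030 < 0 → root in [0.749850, 0.912387]
Midpoint of [0.749850, 0.912387] = 0.831119

0.831119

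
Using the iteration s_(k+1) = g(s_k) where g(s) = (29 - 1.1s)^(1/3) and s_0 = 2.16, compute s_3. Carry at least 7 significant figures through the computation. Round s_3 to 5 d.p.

s_1 = g(2.160000) = 2.986009
s_2 = g(2.986009) = 2.951647
s_3 = g(2.951647) = 2.953092

2.95309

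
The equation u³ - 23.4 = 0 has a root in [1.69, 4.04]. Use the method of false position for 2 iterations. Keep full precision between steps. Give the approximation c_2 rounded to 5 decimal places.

f(1.690000) = -18.573191, f(4.040000) = 42.539264
step 1: c = 2.404208, f(c) = -9.503160 < 0 → new bracket [2.404208, 4.040000]
step 2: c = 2.702910, f(c) = -3.653284 < 0 → new bracket [2.702910, 4.040000]

2.70291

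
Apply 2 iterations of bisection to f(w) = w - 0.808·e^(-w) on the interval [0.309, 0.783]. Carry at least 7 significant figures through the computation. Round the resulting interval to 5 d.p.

[0.42750, 0.54600]

f(0.309000) = -0.284218, f(0.783000) = 0.413717 (opposite signs)
step 1: m = 0.546000, f(m) = 0.077956 > 0 → root in [0.309000, 0.546000]
step 2: m = 0.427500, f(m) = -0.099427 < 0 → root in [0.427500, 0.546000]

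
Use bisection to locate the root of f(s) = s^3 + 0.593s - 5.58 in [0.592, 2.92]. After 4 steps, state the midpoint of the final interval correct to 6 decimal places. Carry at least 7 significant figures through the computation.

f(0.592000) = -5.021469, f(2.920000) = 21.048648 (opposite signs)
step 1: m = 1.756000, f(m) = 0.875997 > 0 → root in [0.592000, 1.756000]
step 2: m = 1.174000, f(m) = -3.265722 < 0 → root in [1.174000, 1.756000]
step 3: m = 1.465000, f(m) = -1.567035 < 0 → root in [1.465000, 1.756000]
step 4: m = 1.610500, f(m) = -0.447803 < 0 → root in [1.610500, 1.756000]
Midpoint of [1.610500, 1.756000] = 1.683250

1.683250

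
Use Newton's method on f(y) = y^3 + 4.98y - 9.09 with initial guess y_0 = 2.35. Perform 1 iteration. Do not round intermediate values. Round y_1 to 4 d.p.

Newton update: y ← y − f(y)/f'(y).
f'(y) = 3y^2 + 4.98
y_0 = 2.350000: f = 15.590875, f' = 21.547500 → y_1 = 2.350000 - (15.590875)/(21.547500) = 1.626442

1.6264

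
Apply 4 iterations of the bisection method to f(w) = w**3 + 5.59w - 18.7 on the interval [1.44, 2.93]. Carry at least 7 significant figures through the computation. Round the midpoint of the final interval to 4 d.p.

f(1.440000) = -7.664416, f(2.930000) = 22.832457 (opposite signs)
step 1: m = 2.185000, f(m) = 3.945832 > 0 → root in [1.440000, 2.185000]
step 2: m = 1.812500, f(m) = -2.613779 < 0 → root in [1.812500, 2.185000]
step 3: m = 1.998750, f(m) = 0.458022 > 0 → root in [1.812500, 1.998750]
step 4: m = 1.905625, f(m) = -1.127457 < 0 → root in [1.905625, 1.998750]
Midpoint of [1.905625, 1.998750] = 1.952187

1.9522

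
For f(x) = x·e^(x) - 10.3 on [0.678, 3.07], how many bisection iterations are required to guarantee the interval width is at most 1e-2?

Initial width b − a = 3.07 − 0.678 = 2.392000.
After n steps the width is (b−a)/2^n; need (b−a)/2^n ≤ 1e-2.
So n ≥ log₂(2.392000/1e-2) = log₂(239.2000) ≈ 7.9021.
Hence n = 8.

8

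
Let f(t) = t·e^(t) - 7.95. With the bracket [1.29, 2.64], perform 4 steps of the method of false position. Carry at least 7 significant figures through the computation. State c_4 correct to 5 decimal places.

1.57320

False-position update: c = (a·f(b) − b·f(a))/(f(b) − f(a)); replace the endpoint whose sign matches f(c).
f(1.290000) = -3.263705, f(2.640000) = 29.044858
step 1: c = 1.426373, f(c) = -2.011200 < 0 → new bracket [1.426373, 2.640000]
step 2: c = 1.504967, f(c) = -1.171616 < 0 → new bracket [1.504967, 2.640000]
step 3: c = 1.548977, f(c) = -0.659499 < 0 → new bracket [1.548977, 2.640000]
step 4: c = 1.573200, f(c) = -0.363941 < 0 → new bracket [1.573200, 2.640000]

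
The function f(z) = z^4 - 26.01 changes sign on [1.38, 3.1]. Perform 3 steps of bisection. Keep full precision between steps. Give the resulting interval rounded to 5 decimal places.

f(1.380000) = -22.383261, f(3.100000) = 66.342100 (opposite signs)
step 1: m = 2.240000, f(m) = -0.833690 < 0 → root in [2.240000, 3.100000]
step 2: m = 2.670000, f(m) = 24.811215 > 0 → root in [2.240000, 2.670000]
step 3: m = 2.455000, f(m) = 10.315030 > 0 → root in [2.240000, 2.455000]

[2.24000, 2.45500]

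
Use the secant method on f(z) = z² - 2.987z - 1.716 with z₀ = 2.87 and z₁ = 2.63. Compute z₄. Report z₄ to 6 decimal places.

3.477455

f(z_0) = -2.051790, f(z_1) = -2.654910
z_2 = 2.630000 - (-2.654910)·(2.630000 - 2.870000)/(-2.654910 - (-2.051790)) = 3.686470; f(z_2) = 0.862577
z_3 = 3.686470 - (0.862577)·(3.686470 - 2.630000)/(0.862577 - (-2.654910)) = 3.427397; f(z_3) = -0.206584
z_4 = 3.427397 - (-0.206584)·(3.427397 - 3.686470)/(-0.206584 - (0.862577)) = 3.477455; f(z_4) = -0.010463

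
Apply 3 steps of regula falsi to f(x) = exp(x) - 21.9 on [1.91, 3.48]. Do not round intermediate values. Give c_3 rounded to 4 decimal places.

3.0776

f(1.910000) = -15.146911, f(3.480000) = 10.559722
step 1: c = 2.835078, f(c) = -4.868265 < 0 → new bracket [2.835078, 3.480000]
step 2: c = 3.038582, f(c) = -1.024382 < 0 → new bracket [3.038582, 3.480000]
step 3: c = 3.077616, f(c) = -0.193398 < 0 → new bracket [3.077616, 3.480000]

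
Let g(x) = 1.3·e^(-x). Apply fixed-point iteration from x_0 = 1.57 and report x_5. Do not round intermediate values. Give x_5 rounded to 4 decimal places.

0.5825

x_1 = g(1.570000) = 0.270459
x_2 = g(0.270459) = 0.991938
x_3 = g(0.991938) = 0.482114
x_4 = g(0.482114) = 0.802719
x_5 = g(0.802719) = 0.582541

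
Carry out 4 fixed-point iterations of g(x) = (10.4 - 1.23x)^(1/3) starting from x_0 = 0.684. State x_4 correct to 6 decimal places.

x_1 = g(0.684000) = 2.122264
x_2 = g(2.122264) = 1.982312
x_3 = g(1.982312) = 1.996808
x_4 = g(1.996808) = 1.995316

1.995316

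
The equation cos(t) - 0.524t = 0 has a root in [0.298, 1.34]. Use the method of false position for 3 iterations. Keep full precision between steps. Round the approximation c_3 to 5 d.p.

1.01176

False-position update: c = (a·f(b) − b·f(a))/(f(b) − f(a)); replace the endpoint whose sign matches f(c).
f(0.298000) = 0.799774, f(1.340000) = -0.473407
step 1: c = 0.952553, f(c) = 0.080467 > 0 → new bracket [0.952553, 1.340000]
step 2: c = 1.008841, f(c) = 0.004209 > 0 → new bracket [1.008841, 1.340000]
step 3: c = 1.011759, f(c) = 0.000208 > 0 → new bracket [1.011759, 1.340000]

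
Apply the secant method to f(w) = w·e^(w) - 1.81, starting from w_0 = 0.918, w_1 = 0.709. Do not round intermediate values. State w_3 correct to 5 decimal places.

0.80800

f(w_0) = 0.488926, f(w_1) = -0.369342
w_2 = 0.709000 - (-0.369342)·(0.709000 - 0.918000)/(-0.369342 - (0.488926)) = 0.798940; f(w_2) = -0.033811
w_3 = 0.798940 - (-0.033811)·(0.798940 - 0.709000)/(-0.033811 - (-0.369342)) = 0.808003; f(w_3) = 0.002692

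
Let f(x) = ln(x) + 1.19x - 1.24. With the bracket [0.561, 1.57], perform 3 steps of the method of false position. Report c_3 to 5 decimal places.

f(0.561000) = -1.150444, f(1.570000) = 1.079376
step 1: c = 1.081579, f(c) = 0.125502 > 0 → new bracket [0.561000, 1.081579]
step 2: c = 1.030375, f(c) = 0.016070 > 0 → new bracket [0.561000, 1.030375]
step 3: c = 1.023909, f(c) = 0.002080 > 0 → new bracket [0.561000, 1.023909]

1.02391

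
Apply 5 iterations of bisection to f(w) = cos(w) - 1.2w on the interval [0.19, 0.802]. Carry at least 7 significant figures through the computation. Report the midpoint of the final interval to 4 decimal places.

0.6586

f(0.190000) = 0.754004, f(0.802000) = -0.267129 (opposite signs)
step 1: m = 0.496000, f(m) = 0.284293 > 0 → root in [0.496000, 0.802000]
step 2: m = 0.649000, f(m) = 0.017889 > 0 → root in [0.649000, 0.802000]
step 3: m = 0.725500, f(m) = -0.122432 < 0 → root in [0.649000, 0.725500]
step 4: m = 0.687250, f(m) = -0.051706 < 0 → root in [0.649000, 0.687250]
step 5: m = 0.668125, f(m) = -0.016765 < 0 → root in [0.649000, 0.668125]
Midpoint of [0.649000, 0.668125] = 0.658563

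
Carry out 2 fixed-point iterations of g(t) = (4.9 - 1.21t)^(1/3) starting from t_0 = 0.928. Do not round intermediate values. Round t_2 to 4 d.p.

1.4447

t_1 = g(0.928000) = 1.557353
t_2 = g(1.557353) = 1.444746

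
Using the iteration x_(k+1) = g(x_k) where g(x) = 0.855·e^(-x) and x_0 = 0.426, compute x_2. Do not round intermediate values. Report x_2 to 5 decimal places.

0.48916

x_1 = g(0.426000) = 0.558414
x_2 = g(0.558414) = 0.489159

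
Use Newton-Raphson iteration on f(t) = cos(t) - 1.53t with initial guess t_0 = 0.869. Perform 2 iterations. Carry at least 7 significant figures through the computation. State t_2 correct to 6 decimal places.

0.555413

Newton update: t ← t − f(t)/f'(t).
f'(t) = -sin(t) - 1.53
t_0 = 0.869000: f = -0.683979, f' = -2.293684 → t_1 = 0.869000 - (-0.683979)/(-2.293684) = 0.570799
t_1 = 0.570799: f = -0.031852, f' = -2.070304 → t_2 = 0.570799 - (-0.031852)/(-2.070304) = 0.555413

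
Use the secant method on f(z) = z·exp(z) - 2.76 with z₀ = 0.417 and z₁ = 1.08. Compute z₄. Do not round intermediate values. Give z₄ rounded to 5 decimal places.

1.00769

f(z_0) = -2.127243, f(z_1) = 0.420254
z_2 = 1.080000 - (0.420254)·(1.080000 - 0.417000)/(0.420254 - (-2.127243)) = 0.970627; f(z_2) = -0.197936
z_3 = 0.970627 - (-0.197936)·(0.970627 - 1.080000)/(-0.197936 - (0.420254)) = 1.005646; f(z_3) = -0.010890
z_4 = 1.005646 - (-0.010890)·(1.005646 - 0.970627)/(-0.010890 - (-0.197936)) = 1.007685; f(z_4) = 0.000306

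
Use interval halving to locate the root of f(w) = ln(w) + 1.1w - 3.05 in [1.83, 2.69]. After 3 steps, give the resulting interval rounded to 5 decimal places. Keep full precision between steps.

[2.04500, 2.15250]

f(1.830000) = -0.432684, f(2.690000) = 0.898541 (opposite signs)
step 1: m = 2.260000, f(m) = 0.251365 > 0 → root in [1.830000, 2.260000]
step 2: m = 2.045000, f(m) = -0.085102 < 0 → root in [2.045000, 2.260000]
step 3: m = 2.152500, f(m) = 0.084380 > 0 → root in [2.045000, 2.152500]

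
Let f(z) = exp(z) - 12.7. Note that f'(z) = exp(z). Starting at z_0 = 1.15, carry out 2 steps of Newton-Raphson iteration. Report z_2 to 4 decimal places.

3.3673

z_0 = 1.150000: f = -9.541807, f' = 3.158193 → z_1 = 1.150000 - (-9.541807)/(3.158193) = 4.171287
z_1 = 4.171287: f = 52.098793, f' = 64.798793 → z_2 = 4.171287 - (52.098793)/(64.798793) = 3.367278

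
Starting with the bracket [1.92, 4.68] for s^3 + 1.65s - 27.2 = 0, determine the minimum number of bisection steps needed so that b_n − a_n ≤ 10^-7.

25

Initial width b − a = 4.68 − 1.92 = 2.760000.
After n steps the width is (b−a)/2^n; need (b−a)/2^n ≤ 10^-7.
So n ≥ log₂(2.760000/10^-7) = log₂(27600000.0000) ≈ 24.7182.
Hence n = 25.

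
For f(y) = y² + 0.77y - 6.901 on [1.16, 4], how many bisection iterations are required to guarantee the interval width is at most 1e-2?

9

Initial width b − a = 4 − 1.16 = 2.840000.
After n steps the width is (b−a)/2^n; need (b−a)/2^n ≤ 1e-2.
So n ≥ log₂(2.840000/1e-2) = log₂(284.0000) ≈ 8.1497.
Hence n = 9.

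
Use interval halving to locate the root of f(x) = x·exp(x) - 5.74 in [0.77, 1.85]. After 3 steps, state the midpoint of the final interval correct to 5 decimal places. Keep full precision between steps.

f(0.770000) = -4.076980, f(1.850000) = 6.025666 (opposite signs)
step 1: m = 1.310000, f(m) = -0.884912 < 0 → root in [1.310000, 1.850000]
step 2: m = 1.580000, f(m) = 1.930830 > 0 → root in [1.310000, 1.580000]
step 3: m = 1.445000, f(m) = 0.389476 > 0 → root in [1.310000, 1.445000]
Midpoint of [1.310000, 1.445000] = 1.377500

1.37750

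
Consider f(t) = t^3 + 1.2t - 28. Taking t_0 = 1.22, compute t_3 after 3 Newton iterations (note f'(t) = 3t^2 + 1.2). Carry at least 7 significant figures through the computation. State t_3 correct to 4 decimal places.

t_0 = 1.220000: f = -24.720152, f' = 5.665200 → t_1 = 1.220000 - (-24.720152)/(5.665200) = 5.583509
t_1 = 5.583509: f = 152.769315, f' = 94.726723 → t_2 = 5.583509 - (152.769315)/(94.726723) = 3.970772
t_2 = 3.970772: f = 39.372203, f' = 48.501088 → t_3 = 3.970772 - (39.372203)/(48.501088) = 3.158992

3.1590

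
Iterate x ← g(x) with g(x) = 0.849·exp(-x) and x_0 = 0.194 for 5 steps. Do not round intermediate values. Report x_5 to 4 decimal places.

0.5219

x_1 = g(0.194000) = 0.699286
x_2 = g(0.699286) = 0.421902
x_3 = g(0.421902) = 0.556773
x_4 = g(0.556773) = 0.486524
x_5 = g(0.486524) = 0.521931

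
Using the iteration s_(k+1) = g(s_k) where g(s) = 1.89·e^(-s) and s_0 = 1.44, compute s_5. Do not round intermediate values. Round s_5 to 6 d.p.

0.645462

s_1 = g(1.440000) = 0.447793
s_2 = g(0.447793) = 1.207779
s_3 = g(1.207779) = 0.564846
s_4 = g(0.564846) = 1.074366
s_5 = g(1.074366) = 0.645462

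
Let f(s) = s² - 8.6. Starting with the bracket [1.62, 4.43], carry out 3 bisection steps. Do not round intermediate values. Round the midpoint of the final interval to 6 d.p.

f(1.620000) = -5.975600, f(4.430000) = 11.024900 (opposite signs)
step 1: m = 3.025000, f(m) = 0.550625 > 0 → root in [1.620000, 3.025000]
step 2: m = 2.322500, f(m) = -3.205994 < 0 → root in [2.322500, 3.025000]
step 3: m = 2.673750, f(m) = -1.451061 < 0 → root in [2.673750, 3.025000]
Midpoint of [2.673750, 3.025000] = 2.849375

2.849375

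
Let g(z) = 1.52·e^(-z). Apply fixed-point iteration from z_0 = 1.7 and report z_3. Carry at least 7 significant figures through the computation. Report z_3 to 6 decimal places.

0.480585

z_1 = g(1.700000) = 0.277679
z_2 = g(0.277679) = 1.151461
z_3 = g(1.151461) = 0.480585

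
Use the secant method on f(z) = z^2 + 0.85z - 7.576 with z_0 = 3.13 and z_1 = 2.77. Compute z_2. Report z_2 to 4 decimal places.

f(z_0) = 4.881400, f(z_1) = 2.451400
z_2 = 2.770000 - (2.451400)·(2.770000 - 3.130000)/(2.451400 - (4.881400)) = 2.406830; f(z_2) = 0.262634

2.4068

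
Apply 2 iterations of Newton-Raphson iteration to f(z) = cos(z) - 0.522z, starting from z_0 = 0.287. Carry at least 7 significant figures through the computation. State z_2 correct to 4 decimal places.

Newton update: z ← z − f(z)/f'(z).
f'(z) = -sin(z) - 0.522
z_0 = 0.287000: f = 0.809283, f' = -0.805076 → z_1 = 0.287000 - (0.809283)/(-0.805076) = 1.292226
z_1 = 1.292226: f = -0.399560, f' = -1.483450 → z_2 = 1.292226 - (-0.399560)/(-1.483450) = 1.022880

1.0229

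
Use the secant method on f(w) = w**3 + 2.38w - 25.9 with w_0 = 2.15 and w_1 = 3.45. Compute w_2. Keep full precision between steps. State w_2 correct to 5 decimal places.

2.56199

Secant update: w_(k+1) = w_k − f(w_k)·(w_k − w_(k-1))/(f(w_k) − f(w_(k-1))).
f(w_0) = -10.844625, f(w_1) = 23.374625
w_2 = 3.450000 - (23.374625)·(3.450000 - 2.150000)/(23.374625 - (-10.844625)) = 2.561991; f(w_2) = -2.986077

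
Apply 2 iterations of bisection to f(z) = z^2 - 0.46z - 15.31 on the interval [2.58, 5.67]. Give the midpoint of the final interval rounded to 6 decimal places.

f(2.580000) = -9.840400, f(5.670000) = 14.230700 (opposite signs)
step 1: m = 4.125000, f(m) = -0.191875 < 0 → root in [4.125000, 5.670000]
step 2: m = 4.897500, f(m) = 6.422656 > 0 → root in [4.125000, 4.897500]
Midpoint of [4.125000, 4.897500] = 4.511250

4.511250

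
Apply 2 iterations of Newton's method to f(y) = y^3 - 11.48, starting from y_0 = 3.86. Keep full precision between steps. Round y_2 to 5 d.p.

2.36452

f'(y) = 3y^2
y_0 = 3.860000: f = 46.032456, f' = 44.698800 → y_1 = 3.860000 - (46.032456)/(44.698800) = 2.830163
y_1 = 2.830163: f = 11.189115, f' = 24.029476 → y_2 = 2.830163 - (11.189115)/(24.029476) = 2.364522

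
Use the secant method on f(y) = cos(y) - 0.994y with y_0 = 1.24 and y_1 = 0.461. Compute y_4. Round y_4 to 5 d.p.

Secant update: y_(k+1) = y_k − f(y_k)·(y_k − y_(k-1))/(f(y_k) − f(y_(k-1))).
f(y_0) = -0.907764, f(y_1) = 0.437374
y_2 = 0.461000 - (0.437374)·(0.461000 - 1.240000)/(0.437374 - (-0.907764)) = 0.714293; f(y_2) = 0.045549
y_3 = 0.714293 - (0.045549)·(0.714293 - 0.461000)/(0.045549 - (0.437374)) = 0.743738; f(y_3) = -0.003333
y_4 = 0.743738 - (-0.003333)·(0.743738 - 0.714293)/(-0.003333 - (0.045549)) = 0.741731; f(y_4) = 0.000020

0.74173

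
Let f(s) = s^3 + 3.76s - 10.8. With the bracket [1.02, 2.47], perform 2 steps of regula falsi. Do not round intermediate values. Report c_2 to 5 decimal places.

f(1.020000) = -5.903592, f(2.470000) = 13.556423
step 1: c = 1.459887, f(c) = -2.199411 < 0 → new bracket [1.459887, 2.470000]
step 2: c = 1.600892, f(c) = -0.677790 < 0 → new bracket [1.600892, 2.470000]

1.60089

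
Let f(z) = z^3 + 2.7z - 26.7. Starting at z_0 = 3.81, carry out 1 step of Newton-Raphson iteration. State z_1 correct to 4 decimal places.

2.9690

f'(z) = 3z^2 + 2.7
z_0 = 3.810000: f = 38.893341, f' = 46.248300 → z_1 = 3.810000 - (38.893341)/(46.248300) = 2.969032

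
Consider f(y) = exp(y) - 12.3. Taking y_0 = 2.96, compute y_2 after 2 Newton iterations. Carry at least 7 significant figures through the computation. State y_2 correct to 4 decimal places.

f'(y) = exp(y)
y_0 = 2.960000: f = 6.997972, f' = 19.297972 → y_1 = 2.960000 - (6.997972)/(19.297972) = 2.597373
y_1 = 2.597373: f = 1.128411, f' = 13.428411 → y_2 = 2.597373 - (1.128411)/(13.428411) = 2.513341

2.5133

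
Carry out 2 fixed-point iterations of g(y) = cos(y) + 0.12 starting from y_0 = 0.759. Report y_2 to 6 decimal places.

y_1 = g(0.759000) = 0.845525
y_2 = g(0.845525) = 0.783339

0.783339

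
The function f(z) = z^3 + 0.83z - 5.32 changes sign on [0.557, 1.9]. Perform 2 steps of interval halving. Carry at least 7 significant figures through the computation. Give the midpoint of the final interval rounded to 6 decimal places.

1.732125

f(0.557000) = -4.684881, f(1.900000) = 3.116000 (opposite signs)
step 1: m = 1.228500, f(m) = -2.446278 < 0 → root in [1.228500, 1.900000]
step 2: m = 1.564250, f(m) = -0.194143 < 0 → root in [1.564250, 1.900000]
Midpoint of [1.564250, 1.900000] = 1.732125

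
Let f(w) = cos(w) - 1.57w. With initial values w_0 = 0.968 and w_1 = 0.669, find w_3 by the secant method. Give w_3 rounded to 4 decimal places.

Secant update: w_(k+1) = w_k − f(w_k)·(w_k − w_(k-1))/(f(w_k) − f(w_(k-1))).
f(w_0) = -0.952812, f(w_1) = -0.265888
w_2 = 0.669000 - (-0.265888)·(0.669000 - 0.968000)/(-0.265888 - (-0.952812)) = 0.553266; f(w_2) = -0.017815
w_3 = 0.553266 - (-0.017815)·(0.553266 - 0.669000)/(-0.017815 - (-0.265888)) = 0.544955; f(w_3) = -0.000428

0.5450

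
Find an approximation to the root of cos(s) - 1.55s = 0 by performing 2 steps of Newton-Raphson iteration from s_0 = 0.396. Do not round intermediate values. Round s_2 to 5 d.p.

0.55002

f'(s) = -sin(s) - 1.55
s_0 = 0.396000: f = 0.308811, f' = -1.935731 → s_1 = 0.396000 - (0.308811)/(-1.935731) = 0.555532
s_1 = 0.555532: f = -0.011455, f' = -2.077395 → s_2 = 0.555532 - (-0.011455)/(-2.077395) = 0.550018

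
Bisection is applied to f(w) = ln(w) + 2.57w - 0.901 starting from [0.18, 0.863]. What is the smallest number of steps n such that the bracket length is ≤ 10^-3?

Initial width b − a = 0.863 − 0.18 = 0.683000.
After n steps the width is (b−a)/2^n; need (b−a)/2^n ≤ 10^-3.
So n ≥ log₂(0.683000/10^-3) = log₂(683.0000) ≈ 9.4157.
Hence n = 10.

10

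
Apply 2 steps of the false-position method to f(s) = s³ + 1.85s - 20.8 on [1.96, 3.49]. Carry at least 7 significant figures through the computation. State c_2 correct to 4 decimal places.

False-position update: c = (a·f(b) − b·f(a))/(f(b) − f(a)); replace the endpoint whose sign matches f(c).
f(1.960000) = -9.644464, f(3.490000) = 28.165049
step 1: c = 2.350273, f(c) = -3.469598 < 0 → new bracket [2.350273, 3.490000]
step 2: c = 2.475275, f(c) = -1.054766 < 0 → new bracket [2.475275, 3.490000]

2.4753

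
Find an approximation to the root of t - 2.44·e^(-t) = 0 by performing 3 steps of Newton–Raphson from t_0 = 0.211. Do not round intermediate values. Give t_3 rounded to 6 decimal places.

f'(t) = 1 + 2.44·e^(-t)
t_0 = 0.211000: f = -1.764849, f' = 2.975849 → t_1 = 0.211000 - (-1.764849)/(2.975849) = 0.804057
t_1 = 0.804057: f = -0.287866, f' = 2.091923 → t_2 = 0.804057 - (-0.287866)/(2.091923) = 0.941666
t_2 = 0.941666: f = -0.009880, f' = 1.951546 → t_3 = 0.941666 - (-0.009880)/(1.951546) = 0.946728

0.946728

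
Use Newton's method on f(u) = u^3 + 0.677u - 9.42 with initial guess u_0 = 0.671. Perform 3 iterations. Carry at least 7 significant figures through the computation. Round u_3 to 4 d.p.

2.4860

f'(u) = 3u^2 + 0.677
u_0 = 0.671000: f = -8.663621, f' = 2.027723 → u_1 = 0.671000 - (-8.663621)/(2.027723) = 4.943586
u_1 = 4.943586: f = 114.743330, f' = 73.994133 → u_2 = 4.943586 - (114.743330)/(73.994133) = 3.392878
u_2 = 3.392878: f = 31.934494, f' = 35.211857 → u_3 = 3.392878 - (31.934494)/(35.211857) = 2.485953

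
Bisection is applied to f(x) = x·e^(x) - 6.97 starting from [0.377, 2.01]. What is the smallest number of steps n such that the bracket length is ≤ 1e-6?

21

Initial width b − a = 2.01 − 0.377 = 1.633000.
After n steps the width is (b−a)/2^n; need (b−a)/2^n ≤ 1e-6.
So n ≥ log₂(1.633000/1e-6) = log₂(1633000.0000) ≈ 20.6391.
Hence n = 21.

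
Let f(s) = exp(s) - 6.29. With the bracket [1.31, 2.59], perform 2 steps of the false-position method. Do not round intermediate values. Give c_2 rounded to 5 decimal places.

False-position update: c = (a·f(b) − b·f(a))/(f(b) − f(a)); replace the endpoint whose sign matches f(c).
f(1.310000) = -2.583826, f(2.590000) = 7.039772
step 1: c = 1.653665, f(c) = -1.063899 < 0 → new bracket [1.653665, 2.590000]
step 2: c = 1.776593, f(c) = -0.380311 < 0 → new bracket [1.776593, 2.590000]

1.77659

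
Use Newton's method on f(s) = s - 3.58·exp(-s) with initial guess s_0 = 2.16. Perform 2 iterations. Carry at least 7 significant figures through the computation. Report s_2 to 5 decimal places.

1.12922

f'(s) = 1 + 3.58·exp(-s)
s_0 = 2.160000: f = 1.747136, f' = 1.412864 → s_1 = 2.160000 - (1.747136)/(1.412864) = 0.923408
s_1 = 0.923408: f = -0.498436, f' = 2.421844 → s_2 = 0.923408 - (-0.498436)/(2.421844) = 1.129217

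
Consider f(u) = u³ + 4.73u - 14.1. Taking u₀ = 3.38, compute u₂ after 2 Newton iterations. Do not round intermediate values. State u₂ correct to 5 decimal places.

1.87817

f'(u) = 3u² + 4.73
u_0 = 3.380000: f = 40.501872, f' = 39.003200 → u_1 = 3.380000 - (40.501872)/(39.003200) = 2.341576
u_1 = 2.341576: f = 9.814457, f' = 21.178930 → u_2 = 2.341576 - (9.814457)/(21.178930) = 1.878169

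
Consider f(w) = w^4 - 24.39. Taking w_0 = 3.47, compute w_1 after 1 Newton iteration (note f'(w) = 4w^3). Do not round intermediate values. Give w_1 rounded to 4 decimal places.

2.7484

Newton update: w ← w − f(w)/f'(w).
w_0 = 3.470000: f = 120.593273, f' = 167.127692 → w_1 = 3.470000 - (120.593273)/(167.127692) = 2.748436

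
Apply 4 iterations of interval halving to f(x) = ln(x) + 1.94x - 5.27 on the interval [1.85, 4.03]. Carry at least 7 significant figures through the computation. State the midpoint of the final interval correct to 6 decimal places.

2.326875

f(1.850000) = -1.065814, f(4.030000) = 3.941966 (opposite signs)
step 1: m = 2.940000, f(m) = 1.512010 > 0 → root in [1.850000, 2.940000]
step 2: m = 2.395000, f(m) = 0.249683 > 0 → root in [1.850000, 2.395000]
step 3: m = 2.122500, f(m) = -0.399755 < 0 → root in [2.122500, 2.395000]
step 4: m = 2.258750, f(m) = -0.073213 < 0 → root in [2.258750, 2.395000]
Midpoint of [2.258750, 2.395000] = 2.326875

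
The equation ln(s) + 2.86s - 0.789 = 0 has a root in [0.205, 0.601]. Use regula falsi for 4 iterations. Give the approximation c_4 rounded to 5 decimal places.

f(0.205000) = -1.787445, f(0.601000) = 0.420700
step 1: c = 0.525553, f(c) = 0.070779 > 0 → new bracket [0.205000, 0.525553]
step 2: c = 0.513344, f(c) = 0.012353 > 0 → new bracket [0.205000, 0.513344]
step 3: c = 0.511227, f(c) = 0.002169 > 0 → new bracket [0.205000, 0.511227]
step 4: c = 0.510856, f(c) = 0.000381 > 0 → new bracket [0.205000, 0.510856]

0.51086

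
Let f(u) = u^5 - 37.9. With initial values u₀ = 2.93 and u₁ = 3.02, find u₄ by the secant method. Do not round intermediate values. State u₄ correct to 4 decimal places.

Secant update: u_(k+1) = u_k − f(u_k)·(u_k − u_(k-1))/(f(u_k) − f(u_(k-1))).
f(u_0) = 178.042488, f(u_1) = 213.308722
u_2 = 3.020000 - (213.308722)·(3.020000 - 2.930000)/(213.308722 - (178.042488)) = 2.475633; f(u_2) = 55.088885
u_3 = 2.475633 - (55.088885)·(2.475633 - 3.020000)/(55.088885 - (213.308722)) = 2.286095; f(u_3) = 24.541247
u_4 = 2.286095 - (24.541247)·(2.286095 - 2.475633)/(24.541247 - (55.088885)) = 2.133825; f(u_4) = 6.337880

2.1338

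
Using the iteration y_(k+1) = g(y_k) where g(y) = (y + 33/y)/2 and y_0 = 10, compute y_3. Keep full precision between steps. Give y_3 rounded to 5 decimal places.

5.74489

y_1 = g(10.000000) = 6.650000
y_2 = g(6.650000) = 5.806203
y_3 = g(5.806203) = 5.744890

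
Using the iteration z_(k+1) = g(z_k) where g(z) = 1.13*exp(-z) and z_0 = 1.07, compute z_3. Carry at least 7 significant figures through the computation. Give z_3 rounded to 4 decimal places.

0.5248

z_1 = g(1.070000) = 0.387600
z_2 = g(0.387600) = 0.766913
z_3 = g(0.766913) = 0.524822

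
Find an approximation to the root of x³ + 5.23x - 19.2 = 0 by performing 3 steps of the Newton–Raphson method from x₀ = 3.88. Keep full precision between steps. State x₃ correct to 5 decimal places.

2.04697

Newton update: x ← x − f(x)/f'(x).
f'(x) = 3x² + 5.23
x_0 = 3.880000: f = 59.503472, f' = 50.393200 → x_1 = 3.880000 - (59.503472)/(50.393200) = 2.699216
x_1 = 2.699216: f = 14.582765, f' = 27.087305 → x_2 = 2.699216 - (14.582765)/(27.087305) = 2.160855
x_2 = 2.160855: f = 2.190933, f' = 19.237878 → x_3 = 2.160855 - (2.190933)/(19.237878) = 2.046968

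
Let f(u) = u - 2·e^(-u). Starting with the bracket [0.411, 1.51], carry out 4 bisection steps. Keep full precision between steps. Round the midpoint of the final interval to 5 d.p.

0.85747

f(0.411000) = -0.914974, f(1.510000) = 1.068180 (opposite signs)
step 1: m = 0.960500, f(m) = 0.195097 > 0 → root in [0.411000, 0.960500]
step 2: m = 0.685750, f(m) = -0.321675 < 0 → root in [0.685750, 0.960500]
step 3: m = 0.823125, f(m) = -0.054990 < 0 → root in [0.823125, 0.960500]
step 4: m = 0.891813, f(m) = 0.071988 > 0 → root in [0.823125, 0.891813]
Midpoint of [0.823125, 0.891813] = 0.857469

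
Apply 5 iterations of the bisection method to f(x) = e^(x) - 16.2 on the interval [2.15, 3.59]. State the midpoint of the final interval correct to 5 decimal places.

f(2.150000) = -7.615142, f(3.590000) = 20.034076 (opposite signs)
step 1: m = 2.870000, f(m) = 1.437018 > 0 → root in [2.150000, 2.870000]
step 2: m = 2.510000, f(m) = -3.895070 < 0 → root in [2.510000, 2.870000]
step 3: m = 2.690000, f(m) = -1.468324 < 0 → root in [2.690000, 2.870000]
step 4: m = 2.780000, f(m) = -0.080979 < 0 → root in [2.780000, 2.870000]
step 5: m = 2.825000, f(m) = 0.660945 > 0 → root in [2.780000, 2.825000]
Midpoint of [2.780000, 2.825000] = 2.802500

2.80250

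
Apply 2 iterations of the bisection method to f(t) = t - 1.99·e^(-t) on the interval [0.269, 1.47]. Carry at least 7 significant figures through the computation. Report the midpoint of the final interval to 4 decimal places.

f(0.269000) = -1.251645, f(1.470000) = 1.012448 (opposite signs)
step 1: m = 0.869500, f(m) = 0.035369 > 0 → root in [0.269000, 0.869500]
step 2: m = 0.569250, f(m) = -0.556990 < 0 → root in [0.569250, 0.869500]
Midpoint of [0.569250, 0.869500] = 0.719375

0.7194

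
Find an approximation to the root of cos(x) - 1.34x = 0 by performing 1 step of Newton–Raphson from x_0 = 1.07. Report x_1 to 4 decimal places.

f'(x) = -sin(x) - 1.34
x_0 = 1.070000: f = -0.953676, f' = -2.217201 → x_1 = 1.070000 - (-0.953676)/(-2.217201) = 0.639874

0.6399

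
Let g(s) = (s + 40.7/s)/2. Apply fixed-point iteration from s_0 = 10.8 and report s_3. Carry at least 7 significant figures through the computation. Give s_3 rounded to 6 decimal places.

s_1 = g(10.800000) = 7.284259
s_2 = g(7.284259) = 6.435825
s_3 = g(6.435825) = 6.379900

6.379900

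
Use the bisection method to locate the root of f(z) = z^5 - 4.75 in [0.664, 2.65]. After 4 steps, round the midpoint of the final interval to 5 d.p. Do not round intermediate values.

1.34669

f(0.664000) = -4.620926, f(2.650000) = 125.936092 (opposite signs)
step 1: m = 1.657000, f(m) = 7.741441 > 0 → root in [0.664000, 1.657000]
step 2: m = 1.160500, f(m) = -2.645128 < 0 → root in [1.160500, 1.657000]
step 3: m = 1.408750, f(m) = 0.798424 > 0 → root in [1.160500, 1.408750]
step 4: m = 1.284625, f(m) = -1.251500 < 0 → root in [1.284625, 1.408750]
Midpoint of [1.284625, 1.408750] = 1.346688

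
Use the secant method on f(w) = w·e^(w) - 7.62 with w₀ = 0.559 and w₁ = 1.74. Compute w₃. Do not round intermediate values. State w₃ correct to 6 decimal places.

Secant update: w_(k+1) = w_k − f(w_k)·(w_k − w_(k-1))/(f(w_k) − f(w_(k-1))).
f(w_0) = -6.642352, f(w_1) = 2.293378
w_2 = 1.740000 - (2.293378)·(1.740000 - 0.559000)/(2.293378 - (-6.642352)) = 1.436893; f(w_2) = -1.574122
w_3 = 1.436893 - (-1.574122)·(1.436893 - 1.740000)/(-1.574122 - (2.293378)) = 1.560262; f(w_3) = -0.193051

1.560262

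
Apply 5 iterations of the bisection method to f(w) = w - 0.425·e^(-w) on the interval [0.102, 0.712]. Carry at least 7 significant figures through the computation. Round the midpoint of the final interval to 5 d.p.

f(0.102000) = -0.281788, f(0.712000) = 0.503469 (opposite signs)
step 1: m = 0.407000, f(m) = 0.124101 > 0 → root in [0.102000, 0.407000]
step 2: m = 0.254500, f(m) = -0.075004 < 0 → root in [0.254500, 0.407000]
step 3: m = 0.330750, f(m) = 0.025436 > 0 → root in [0.254500, 0.330750]
step 4: m = 0.292625, f(m) = -0.024553 < 0 → root in [0.292625, 0.330750]
step 5: m = 0.311688, f(m) = 0.000498 > 0 → root in [0.292625, 0.311688]
Midpoint of [0.292625, 0.311688] = 0.302156

0.30216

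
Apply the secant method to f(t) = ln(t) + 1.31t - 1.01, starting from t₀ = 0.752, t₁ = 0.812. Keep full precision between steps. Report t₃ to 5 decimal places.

0.87385

f(t_0) = -0.309899, f(t_1) = -0.154535
t_2 = 0.812000 - (-0.154535)·(0.812000 - 0.752000)/(-0.154535 - (-0.309899)) = 0.871680; f(t_2) = -0.005433
t_3 = 0.871680 - (-0.005433)·(0.871680 - 0.812000)/(-0.005433 - (-0.154535)) = 0.873854; f(t_3) = -0.000093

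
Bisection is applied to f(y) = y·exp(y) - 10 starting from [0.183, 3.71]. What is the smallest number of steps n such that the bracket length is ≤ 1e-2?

9

Initial width b − a = 3.71 − 0.183 = 3.527000.
After n steps the width is (b−a)/2^n; need (b−a)/2^n ≤ 1e-2.
So n ≥ log₂(3.527000/1e-2) = log₂(352.7000) ≈ 8.4623.
Hence n = 9.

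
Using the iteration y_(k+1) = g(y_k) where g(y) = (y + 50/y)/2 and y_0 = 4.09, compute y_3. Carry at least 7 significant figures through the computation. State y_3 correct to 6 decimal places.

y_1 = g(4.090000) = 8.157469
y_2 = g(8.157469) = 7.143411
y_3 = g(7.143411) = 7.071434

7.071434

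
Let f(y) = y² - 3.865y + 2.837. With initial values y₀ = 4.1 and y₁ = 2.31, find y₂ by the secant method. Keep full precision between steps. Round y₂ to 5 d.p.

Secant update: y_(k+1) = y_k − f(y_k)·(y_k − y_(k-1))/(f(y_k) − f(y_(k-1))).
f(y_0) = 3.800500, f(y_1) = -0.755050
y_2 = 2.310000 - (-0.755050)·(2.310000 - 4.100000)/(-0.755050 - (3.800500)) = 2.606680; f(y_2) = -0.443038

2.60668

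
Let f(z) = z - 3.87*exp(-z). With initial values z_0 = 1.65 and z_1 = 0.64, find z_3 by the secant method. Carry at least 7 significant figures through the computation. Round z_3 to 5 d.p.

1.19459

Secant update: z_(k+1) = z_k − f(z_k)·(z_k − z_(k-1))/(f(z_k) − f(z_(k-1))).
f(z_0) = 0.906767, f(z_1) = -1.400622
z_2 = 0.640000 - (-1.400622)·(0.640000 - 1.650000)/(-1.400622 - (0.906767)) = 1.253086; f(z_2) = 0.147729
z_3 = 1.253086 - (0.147729)·(1.253086 - 0.640000)/(0.147729 - (-1.400622)) = 1.194591; f(z_3) = 0.022648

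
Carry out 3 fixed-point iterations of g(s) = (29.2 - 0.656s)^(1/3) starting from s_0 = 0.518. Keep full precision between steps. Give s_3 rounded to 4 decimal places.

3.0084

s_1 = g(0.518000) = 3.067372
s_2 = g(3.067372) = 3.006940
s_3 = g(3.006940) = 3.008400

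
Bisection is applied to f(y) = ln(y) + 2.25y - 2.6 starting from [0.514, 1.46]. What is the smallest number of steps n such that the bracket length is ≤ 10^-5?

17

Initial width b − a = 1.46 − 0.514 = 0.946000.
After n steps the width is (b−a)/2^n; need (b−a)/2^n ≤ 10^-5.
So n ≥ log₂(0.946000/10^-5) = log₂(94600.0000) ≈ 16.5296.
Hence n = 17.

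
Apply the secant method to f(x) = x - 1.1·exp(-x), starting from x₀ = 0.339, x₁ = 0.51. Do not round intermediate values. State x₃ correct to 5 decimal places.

f(x_0) = -0.444731, f(x_1) = -0.150545
x_2 = 0.510000 - (-0.150545)·(0.510000 - 0.339000)/(-0.150545 - (-0.444731)) = 0.597507; f(x_2) = -0.007693
x_3 = 0.597507 - (-0.007693)·(0.597507 - 0.510000)/(-0.007693 - (-0.150545)) = 0.602219; f(x_3) = -0.000135

0.60222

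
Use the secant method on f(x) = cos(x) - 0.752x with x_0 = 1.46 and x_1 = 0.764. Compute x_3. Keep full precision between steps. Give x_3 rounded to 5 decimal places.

f(x_0) = -0.987350, f(x_1) = 0.147547
x_2 = 0.764000 - (0.147547)·(0.764000 - 1.460000)/(0.147547 - (-0.987350)) = 0.854486; f(x_2) = 0.014033
x_3 = 0.854486 - (0.014033)·(0.854486 - 0.764000)/(0.014033 - (0.147547)) = 0.863996; f(x_3) = -0.000322

0.86400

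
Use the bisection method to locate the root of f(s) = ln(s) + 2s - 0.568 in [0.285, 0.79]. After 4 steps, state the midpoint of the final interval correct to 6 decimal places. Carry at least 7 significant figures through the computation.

0.553281

f(0.285000) = -1.253266, f(0.790000) = 0.776278 (opposite signs)
step 1: m = 0.537500, f(m) = -0.113827 < 0 → root in [0.537500, 0.790000]
step 2: m = 0.663750, f(m) = 0.349650 > 0 → root in [0.537500, 0.663750]
step 3: m = 0.600625, f(m) = 0.123466 > 0 → root in [0.537500, 0.600625]
step 4: m = 0.569063, f(m) = 0.006360 > 0 → root in [0.537500, 0.569063]
Midpoint of [0.537500, 0.569063] = 0.553281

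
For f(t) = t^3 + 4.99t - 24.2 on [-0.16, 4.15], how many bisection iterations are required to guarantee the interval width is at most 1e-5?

19

Initial width b − a = 4.15 − -0.16 = 4.310000.
After n steps the width is (b−a)/2^n; need (b−a)/2^n ≤ 1e-5.
So n ≥ log₂(4.310000/1e-5) = log₂(431000.0000) ≈ 18.7173.
Hence n = 19.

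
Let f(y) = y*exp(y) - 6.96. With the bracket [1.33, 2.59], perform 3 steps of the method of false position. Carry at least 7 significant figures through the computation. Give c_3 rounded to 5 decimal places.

1.48697

f(1.330000) = -1.931212, f(2.590000) = 27.564108
step 1: c = 1.412499, f(c) = -1.159993 < 0 → new bracket [1.412499, 2.590000]
step 2: c = 1.460051, f(c) = -0.672759 < 0 → new bracket [1.460051, 2.590000]
step 3: c = 1.486973, f(c) = -0.382104 < 0 → new bracket [1.486973, 2.590000]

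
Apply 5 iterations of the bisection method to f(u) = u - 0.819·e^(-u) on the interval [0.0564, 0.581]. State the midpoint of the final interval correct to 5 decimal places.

f(0.056400) = -0.717687, f(0.581000) = 0.122902 (opposite signs)
step 1: m = 0.318700, f(m) = -0.276790 < 0 → root in [0.318700, 0.581000]
step 2: m = 0.449850, f(m) = -0.072446 < 0 → root in [0.449850, 0.581000]
step 3: m = 0.515425, f(m) = 0.026280 > 0 → root in [0.449850, 0.515425]
step 4: m = 0.482637, f(m) = -0.022811 < 0 → root in [0.482637, 0.515425]
step 5: m = 0.499031, f(m) = 0.001801 > 0 → root in [0.482637, 0.499031]
Midpoint of [0.482637, 0.499031] = 0.490834

0.49083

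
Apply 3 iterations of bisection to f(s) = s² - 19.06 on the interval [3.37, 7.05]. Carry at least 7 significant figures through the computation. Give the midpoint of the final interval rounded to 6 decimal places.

4.520000

f(3.370000) = -7.703100, f(7.050000) = 30.642500 (opposite signs)
step 1: m = 5.210000, f(m) = 8.084100 > 0 → root in [3.370000, 5.210000]
step 2: m = 4.290000, f(m) = -0.655900 < 0 → root in [4.290000, 5.210000]
step 3: m = 4.750000, f(m) = 3.502500 > 0 → root in [4.290000, 4.750000]
Midpoint of [4.290000, 4.750000] = 4.520000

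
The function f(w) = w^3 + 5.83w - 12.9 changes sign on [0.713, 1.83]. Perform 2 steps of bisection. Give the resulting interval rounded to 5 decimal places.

f(0.713000) = -8.380743, f(1.830000) = 3.897387 (opposite signs)
step 1: m = 1.271500, f(m) = -3.431505 < 0 → root in [1.271500, 1.830000]
step 2: m = 1.550750, f(m) = -0.129844 < 0 → root in [1.550750, 1.830000]

[1.55075, 1.83000]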